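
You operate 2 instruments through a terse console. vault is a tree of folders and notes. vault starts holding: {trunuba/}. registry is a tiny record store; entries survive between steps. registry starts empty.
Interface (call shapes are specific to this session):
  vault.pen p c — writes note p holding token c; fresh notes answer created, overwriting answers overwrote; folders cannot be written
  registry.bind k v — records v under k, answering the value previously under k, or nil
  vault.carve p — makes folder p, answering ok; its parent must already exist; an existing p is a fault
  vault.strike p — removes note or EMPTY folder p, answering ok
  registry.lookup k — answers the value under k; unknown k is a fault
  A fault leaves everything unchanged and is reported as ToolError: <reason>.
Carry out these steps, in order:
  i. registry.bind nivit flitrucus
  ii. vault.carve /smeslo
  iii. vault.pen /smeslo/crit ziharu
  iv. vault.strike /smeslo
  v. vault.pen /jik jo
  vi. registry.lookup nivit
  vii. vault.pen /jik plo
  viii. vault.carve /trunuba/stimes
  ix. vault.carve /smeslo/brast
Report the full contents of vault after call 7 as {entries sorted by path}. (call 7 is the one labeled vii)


> registry.bind k→nivit v→flitrucus
:: nil
> vault.carve p→/smeslo
:: ok
> vault.pen p→/smeslo/crit c→ziharu
:: created
> vault.strike p→/smeslo
:: ToolError: not empty
> vault.pen p→/jik c→jo
:: created
> registry.lookup k→nivit
:: flitrucus
> vault.pen p→/jik c→plo
:: overwrote
> vault.carve p→/trunuba/stimes
:: ok
> vault.carve p→/smeslo/brast
:: ok

Answer: {jik=plo, smeslo/, smeslo/crit=ziharu, trunuba/}


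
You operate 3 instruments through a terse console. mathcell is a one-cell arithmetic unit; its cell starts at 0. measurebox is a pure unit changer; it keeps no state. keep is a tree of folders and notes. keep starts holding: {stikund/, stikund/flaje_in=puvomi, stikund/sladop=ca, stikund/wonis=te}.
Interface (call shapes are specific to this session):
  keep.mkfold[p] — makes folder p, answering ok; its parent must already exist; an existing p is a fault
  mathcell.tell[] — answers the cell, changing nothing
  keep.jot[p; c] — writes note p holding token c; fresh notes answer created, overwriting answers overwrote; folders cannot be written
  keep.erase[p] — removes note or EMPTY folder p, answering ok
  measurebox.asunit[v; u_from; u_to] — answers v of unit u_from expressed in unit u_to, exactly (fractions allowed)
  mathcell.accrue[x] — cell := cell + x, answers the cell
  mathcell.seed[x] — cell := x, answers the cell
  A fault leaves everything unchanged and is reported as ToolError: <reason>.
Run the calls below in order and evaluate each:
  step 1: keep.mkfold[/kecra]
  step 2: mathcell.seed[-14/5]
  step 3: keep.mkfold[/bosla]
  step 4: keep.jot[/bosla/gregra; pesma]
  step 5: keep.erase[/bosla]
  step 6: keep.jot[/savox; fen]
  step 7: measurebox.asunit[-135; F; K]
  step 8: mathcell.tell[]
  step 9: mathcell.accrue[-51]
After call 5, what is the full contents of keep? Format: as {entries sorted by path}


Answer: {bosla/, bosla/gregra=pesma, kecra/, stikund/, stikund/flaje_in=puvomi, stikund/sladop=ca, stikund/wonis=te}

Derivation:
> keep.mkfold p=/kecra
:: ok
> mathcell.seed x=-14/5
:: -14/5
> keep.mkfold p=/bosla
:: ok
> keep.jot p=/bosla/gregra c=pesma
:: created
> keep.erase p=/bosla
:: ToolError: not empty
> keep.jot p=/savox c=fen
:: created
> measurebox.asunit v=-135 u_from=F u_to=K
:: 32467/180
> mathcell.tell
:: -14/5
> mathcell.accrue x=-51
:: -269/5


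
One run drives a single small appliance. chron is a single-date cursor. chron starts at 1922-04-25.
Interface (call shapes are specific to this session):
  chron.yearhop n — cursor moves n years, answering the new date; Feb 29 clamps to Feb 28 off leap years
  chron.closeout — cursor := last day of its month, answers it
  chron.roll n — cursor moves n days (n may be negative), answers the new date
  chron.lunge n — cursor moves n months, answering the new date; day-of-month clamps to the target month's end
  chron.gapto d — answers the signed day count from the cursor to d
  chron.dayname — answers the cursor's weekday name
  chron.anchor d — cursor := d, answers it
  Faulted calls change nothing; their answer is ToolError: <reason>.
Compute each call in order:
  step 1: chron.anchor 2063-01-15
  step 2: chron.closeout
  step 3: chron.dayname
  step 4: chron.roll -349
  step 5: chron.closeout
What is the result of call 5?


> chron.anchor d='2063-01-15'
[out] 2063-01-15
> chron.closeout
[out] 2063-01-31
> chron.dayname
[out] Wednesday
> chron.roll n='-349'
[out] 2062-02-16
> chron.closeout
[out] 2062-02-28

Answer: 2062-02-28


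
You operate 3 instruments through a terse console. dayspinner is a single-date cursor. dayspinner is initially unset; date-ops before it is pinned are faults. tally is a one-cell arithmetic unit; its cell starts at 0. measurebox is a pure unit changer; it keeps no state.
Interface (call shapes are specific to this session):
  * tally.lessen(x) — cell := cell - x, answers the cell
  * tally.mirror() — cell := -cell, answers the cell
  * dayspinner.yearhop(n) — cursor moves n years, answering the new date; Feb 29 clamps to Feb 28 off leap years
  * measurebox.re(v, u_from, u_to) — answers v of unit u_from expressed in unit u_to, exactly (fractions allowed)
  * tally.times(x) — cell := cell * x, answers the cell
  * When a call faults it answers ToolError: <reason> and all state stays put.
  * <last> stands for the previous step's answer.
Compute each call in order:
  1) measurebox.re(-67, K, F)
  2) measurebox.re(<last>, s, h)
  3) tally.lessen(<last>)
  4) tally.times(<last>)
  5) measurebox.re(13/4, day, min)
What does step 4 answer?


Answer: 3367132729/129600000000

Derivation:
Do: re[-67; K; F]
See: -58027/100
Do: re[<last>; s; h]
See: -58027/360000
Do: lessen[<last>]
See: 58027/360000
Do: times[<last>]
See: 3367132729/129600000000
Do: re[13/4; day; min]
See: 4680


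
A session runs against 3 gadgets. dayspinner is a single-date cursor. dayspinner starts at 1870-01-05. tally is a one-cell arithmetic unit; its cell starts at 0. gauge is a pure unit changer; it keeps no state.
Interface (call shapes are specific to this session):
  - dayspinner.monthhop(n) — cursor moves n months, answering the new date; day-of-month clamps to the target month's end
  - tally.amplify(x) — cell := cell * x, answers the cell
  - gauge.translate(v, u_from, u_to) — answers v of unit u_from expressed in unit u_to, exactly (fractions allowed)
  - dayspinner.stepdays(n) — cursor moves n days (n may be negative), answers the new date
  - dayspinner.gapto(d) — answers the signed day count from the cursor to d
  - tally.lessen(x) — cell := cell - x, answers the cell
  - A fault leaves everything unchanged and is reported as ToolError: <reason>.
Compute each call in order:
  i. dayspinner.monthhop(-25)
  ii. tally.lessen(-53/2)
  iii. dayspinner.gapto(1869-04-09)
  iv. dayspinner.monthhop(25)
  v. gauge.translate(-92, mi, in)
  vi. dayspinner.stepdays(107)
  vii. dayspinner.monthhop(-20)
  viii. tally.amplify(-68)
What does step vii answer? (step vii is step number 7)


Answer: 1868-08-22

Derivation:
-> dayspinner.monthhop(-25)
<- 1867-12-05
-> tally.lessen(-53/2)
<- 53/2
-> dayspinner.gapto(1869-04-09)
<- 491
-> dayspinner.monthhop(25)
<- 1870-01-05
-> gauge.translate(-92, mi, in)
<- -5829120
-> dayspinner.stepdays(107)
<- 1870-04-22
-> dayspinner.monthhop(-20)
<- 1868-08-22
-> tally.amplify(-68)
<- -1802


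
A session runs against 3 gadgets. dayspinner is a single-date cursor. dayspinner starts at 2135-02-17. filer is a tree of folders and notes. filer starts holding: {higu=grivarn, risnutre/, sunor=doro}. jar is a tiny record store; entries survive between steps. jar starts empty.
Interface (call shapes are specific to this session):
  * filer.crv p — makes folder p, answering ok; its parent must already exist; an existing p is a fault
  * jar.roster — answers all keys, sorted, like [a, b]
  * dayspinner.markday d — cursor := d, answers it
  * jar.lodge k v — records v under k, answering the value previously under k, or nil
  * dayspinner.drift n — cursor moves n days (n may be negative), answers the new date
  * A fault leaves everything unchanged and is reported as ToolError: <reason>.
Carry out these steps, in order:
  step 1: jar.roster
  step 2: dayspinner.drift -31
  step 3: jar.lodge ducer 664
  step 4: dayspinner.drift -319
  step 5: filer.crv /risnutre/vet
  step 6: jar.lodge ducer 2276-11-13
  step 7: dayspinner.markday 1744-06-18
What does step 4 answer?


~$ jar.roster
:: []
~$ dayspinner.drift n→-31
:: 2135-01-17
~$ jar.lodge k→ducer v→664
:: nil
~$ dayspinner.drift n→-319
:: 2134-03-04
~$ filer.crv p→/risnutre/vet
:: ok
~$ jar.lodge k→ducer v→2276-11-13
:: 664
~$ dayspinner.markday d→1744-06-18
:: 1744-06-18

Answer: 2134-03-04


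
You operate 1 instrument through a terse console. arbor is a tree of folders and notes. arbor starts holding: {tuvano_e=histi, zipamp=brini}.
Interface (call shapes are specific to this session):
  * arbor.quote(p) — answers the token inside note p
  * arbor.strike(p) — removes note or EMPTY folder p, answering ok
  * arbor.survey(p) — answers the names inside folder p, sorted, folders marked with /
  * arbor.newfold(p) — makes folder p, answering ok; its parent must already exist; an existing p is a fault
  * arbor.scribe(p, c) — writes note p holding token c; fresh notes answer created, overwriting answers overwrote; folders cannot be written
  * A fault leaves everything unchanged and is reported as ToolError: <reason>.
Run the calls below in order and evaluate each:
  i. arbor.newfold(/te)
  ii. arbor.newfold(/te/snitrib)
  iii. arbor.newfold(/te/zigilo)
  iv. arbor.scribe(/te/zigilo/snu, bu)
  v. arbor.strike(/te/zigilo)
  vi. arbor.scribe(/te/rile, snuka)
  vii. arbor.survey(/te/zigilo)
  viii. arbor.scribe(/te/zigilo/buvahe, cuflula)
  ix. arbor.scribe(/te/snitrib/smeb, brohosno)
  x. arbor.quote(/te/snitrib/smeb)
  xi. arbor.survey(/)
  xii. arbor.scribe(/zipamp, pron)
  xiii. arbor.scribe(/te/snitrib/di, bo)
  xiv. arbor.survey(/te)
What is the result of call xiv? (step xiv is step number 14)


>>> arbor.newfold p: /te
= ok
>>> arbor.newfold p: /te/snitrib
= ok
>>> arbor.newfold p: /te/zigilo
= ok
>>> arbor.scribe p: /te/zigilo/snu c: bu
= created
>>> arbor.strike p: /te/zigilo
= ToolError: not empty
>>> arbor.scribe p: /te/rile c: snuka
= created
>>> arbor.survey p: /te/zigilo
= [snu]
>>> arbor.scribe p: /te/zigilo/buvahe c: cuflula
= created
>>> arbor.scribe p: /te/snitrib/smeb c: brohosno
= created
>>> arbor.quote p: /te/snitrib/smeb
= brohosno
>>> arbor.survey p: /
= [te/, tuvano_e, zipamp]
>>> arbor.scribe p: /zipamp c: pron
= overwrote
>>> arbor.scribe p: /te/snitrib/di c: bo
= created
>>> arbor.survey p: /te
= [rile, snitrib/, zigilo/]

Answer: [rile, snitrib/, zigilo/]


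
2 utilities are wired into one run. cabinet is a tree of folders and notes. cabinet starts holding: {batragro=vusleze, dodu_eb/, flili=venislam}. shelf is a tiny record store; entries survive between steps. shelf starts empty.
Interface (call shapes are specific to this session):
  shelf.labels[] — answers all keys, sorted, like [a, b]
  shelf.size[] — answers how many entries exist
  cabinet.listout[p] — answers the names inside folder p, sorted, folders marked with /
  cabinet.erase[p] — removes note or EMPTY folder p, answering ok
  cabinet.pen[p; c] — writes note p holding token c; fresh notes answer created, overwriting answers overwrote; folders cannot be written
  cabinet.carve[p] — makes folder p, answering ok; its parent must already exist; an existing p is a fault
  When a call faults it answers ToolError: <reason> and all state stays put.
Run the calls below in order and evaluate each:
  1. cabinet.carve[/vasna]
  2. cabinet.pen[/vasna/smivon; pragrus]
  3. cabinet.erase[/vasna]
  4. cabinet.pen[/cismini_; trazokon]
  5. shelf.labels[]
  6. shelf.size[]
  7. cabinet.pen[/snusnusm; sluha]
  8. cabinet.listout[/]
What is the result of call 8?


Answer: [batragro, cismini_, dodu_eb/, flili, snusnusm, vasna/]

Derivation:
>> carve(p=/vasna)
<< ok
>> pen(p=/vasna/smivon, c=pragrus)
<< created
>> erase(p=/vasna)
<< ToolError: not empty
>> pen(p=/cismini_, c=trazokon)
<< created
>> labels()
<< []
>> size()
<< 0
>> pen(p=/snusnusm, c=sluha)
<< created
>> listout(p=/)
<< [batragro, cismini_, dodu_eb/, flili, snusnusm, vasna/]


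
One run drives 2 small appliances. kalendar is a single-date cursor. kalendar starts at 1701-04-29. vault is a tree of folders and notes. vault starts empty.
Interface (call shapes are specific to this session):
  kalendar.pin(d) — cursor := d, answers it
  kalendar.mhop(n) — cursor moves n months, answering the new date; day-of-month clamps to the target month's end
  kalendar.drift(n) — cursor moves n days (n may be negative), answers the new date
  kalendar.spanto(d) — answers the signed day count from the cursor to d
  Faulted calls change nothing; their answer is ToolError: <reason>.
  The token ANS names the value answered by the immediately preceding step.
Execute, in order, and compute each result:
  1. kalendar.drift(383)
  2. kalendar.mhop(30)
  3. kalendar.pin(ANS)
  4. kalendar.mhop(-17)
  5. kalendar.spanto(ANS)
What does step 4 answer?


Step: kalendar.drift[n='383']
Result: 1702-05-17
Step: kalendar.mhop[n='30']
Result: 1704-11-17
Step: kalendar.pin[d='ANS']
Result: 1704-11-17
Step: kalendar.mhop[n='-17']
Result: 1703-06-17
Step: kalendar.spanto[d='ANS']
Result: 0

Answer: 1703-06-17


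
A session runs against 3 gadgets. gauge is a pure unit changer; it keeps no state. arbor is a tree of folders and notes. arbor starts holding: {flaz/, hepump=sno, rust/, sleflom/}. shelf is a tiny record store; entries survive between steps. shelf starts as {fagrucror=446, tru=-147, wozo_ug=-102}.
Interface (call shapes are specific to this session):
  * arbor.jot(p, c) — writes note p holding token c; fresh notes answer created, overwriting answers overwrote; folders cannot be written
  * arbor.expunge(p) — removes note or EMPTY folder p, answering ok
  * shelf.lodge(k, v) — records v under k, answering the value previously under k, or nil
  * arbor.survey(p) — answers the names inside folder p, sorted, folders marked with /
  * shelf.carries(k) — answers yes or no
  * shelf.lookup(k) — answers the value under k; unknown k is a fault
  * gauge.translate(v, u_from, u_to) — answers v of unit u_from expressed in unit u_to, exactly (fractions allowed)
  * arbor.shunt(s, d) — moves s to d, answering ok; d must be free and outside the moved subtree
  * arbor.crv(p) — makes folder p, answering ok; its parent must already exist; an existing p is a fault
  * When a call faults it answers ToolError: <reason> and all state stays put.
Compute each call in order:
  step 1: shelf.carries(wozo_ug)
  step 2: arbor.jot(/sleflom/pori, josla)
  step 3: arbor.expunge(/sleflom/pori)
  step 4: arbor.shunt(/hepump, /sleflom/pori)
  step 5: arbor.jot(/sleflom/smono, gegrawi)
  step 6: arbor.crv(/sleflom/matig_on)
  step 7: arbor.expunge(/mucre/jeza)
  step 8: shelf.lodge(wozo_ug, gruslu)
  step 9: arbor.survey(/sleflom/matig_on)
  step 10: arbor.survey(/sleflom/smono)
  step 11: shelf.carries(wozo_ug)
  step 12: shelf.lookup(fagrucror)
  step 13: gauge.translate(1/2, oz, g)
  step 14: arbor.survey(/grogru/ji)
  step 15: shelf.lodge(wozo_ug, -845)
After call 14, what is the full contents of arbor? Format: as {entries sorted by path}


Act: shelf.carries[wozo_ug]
Obs: yes
Act: arbor.jot[/sleflom/pori; josla]
Obs: created
Act: arbor.expunge[/sleflom/pori]
Obs: ok
Act: arbor.shunt[/hepump; /sleflom/pori]
Obs: ok
Act: arbor.jot[/sleflom/smono; gegrawi]
Obs: created
Act: arbor.crv[/sleflom/matig_on]
Obs: ok
Act: arbor.expunge[/mucre/jeza]
Obs: ToolError: not found
Act: shelf.lodge[wozo_ug; gruslu]
Obs: -102
Act: arbor.survey[/sleflom/matig_on]
Obs: []
Act: arbor.survey[/sleflom/smono]
Obs: ToolError: not a directory
Act: shelf.carries[wozo_ug]
Obs: yes
Act: shelf.lookup[fagrucror]
Obs: 446
Act: gauge.translate[1/2; oz; g]
Obs: 45359237/3200000
Act: arbor.survey[/grogru/ji]
Obs: ToolError: not found
Act: shelf.lodge[wozo_ug; -845]
Obs: gruslu

Answer: {flaz/, rust/, sleflom/, sleflom/matig_on/, sleflom/pori=sno, sleflom/smono=gegrawi}


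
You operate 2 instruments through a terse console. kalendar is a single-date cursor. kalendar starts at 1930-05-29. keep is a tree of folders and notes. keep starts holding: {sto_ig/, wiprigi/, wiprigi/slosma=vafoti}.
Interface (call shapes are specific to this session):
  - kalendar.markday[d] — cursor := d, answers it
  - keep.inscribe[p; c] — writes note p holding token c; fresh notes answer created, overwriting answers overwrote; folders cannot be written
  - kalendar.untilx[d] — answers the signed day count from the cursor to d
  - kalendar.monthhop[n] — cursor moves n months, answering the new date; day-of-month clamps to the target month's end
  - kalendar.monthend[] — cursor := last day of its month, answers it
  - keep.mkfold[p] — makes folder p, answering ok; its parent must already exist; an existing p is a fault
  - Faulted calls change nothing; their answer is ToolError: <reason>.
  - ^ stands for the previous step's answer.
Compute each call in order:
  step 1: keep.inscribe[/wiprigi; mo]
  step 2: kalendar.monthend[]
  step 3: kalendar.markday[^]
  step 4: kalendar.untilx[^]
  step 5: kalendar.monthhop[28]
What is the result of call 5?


~$ inscribe p: /wiprigi c: mo
  ToolError: is a directory
~$ monthend
  1930-05-31
~$ markday d: ^
  1930-05-31
~$ untilx d: ^
  0
~$ monthhop n: 28
  1932-09-30

Answer: 1932-09-30


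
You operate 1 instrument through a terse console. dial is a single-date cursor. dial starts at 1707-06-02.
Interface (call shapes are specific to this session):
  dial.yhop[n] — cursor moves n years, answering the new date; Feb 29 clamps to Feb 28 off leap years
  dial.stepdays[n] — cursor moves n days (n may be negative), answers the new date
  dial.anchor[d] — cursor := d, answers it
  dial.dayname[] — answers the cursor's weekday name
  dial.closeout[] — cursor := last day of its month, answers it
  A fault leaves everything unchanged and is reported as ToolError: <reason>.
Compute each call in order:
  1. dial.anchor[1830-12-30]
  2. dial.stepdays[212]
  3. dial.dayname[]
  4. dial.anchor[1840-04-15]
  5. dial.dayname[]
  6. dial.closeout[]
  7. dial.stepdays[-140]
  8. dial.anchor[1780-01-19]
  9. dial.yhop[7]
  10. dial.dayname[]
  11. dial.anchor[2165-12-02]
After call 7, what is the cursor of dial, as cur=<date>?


Answer: cur=1839-12-12

Derivation:
→ dial.anchor(d→1830-12-30)
← 1830-12-30
→ dial.stepdays(n→212)
← 1831-07-30
→ dial.dayname()
← Saturday
→ dial.anchor(d→1840-04-15)
← 1840-04-15
→ dial.dayname()
← Wednesday
→ dial.closeout()
← 1840-04-30
→ dial.stepdays(n→-140)
← 1839-12-12
→ dial.anchor(d→1780-01-19)
← 1780-01-19
→ dial.yhop(n→7)
← 1787-01-19
→ dial.dayname()
← Friday
→ dial.anchor(d→2165-12-02)
← 2165-12-02


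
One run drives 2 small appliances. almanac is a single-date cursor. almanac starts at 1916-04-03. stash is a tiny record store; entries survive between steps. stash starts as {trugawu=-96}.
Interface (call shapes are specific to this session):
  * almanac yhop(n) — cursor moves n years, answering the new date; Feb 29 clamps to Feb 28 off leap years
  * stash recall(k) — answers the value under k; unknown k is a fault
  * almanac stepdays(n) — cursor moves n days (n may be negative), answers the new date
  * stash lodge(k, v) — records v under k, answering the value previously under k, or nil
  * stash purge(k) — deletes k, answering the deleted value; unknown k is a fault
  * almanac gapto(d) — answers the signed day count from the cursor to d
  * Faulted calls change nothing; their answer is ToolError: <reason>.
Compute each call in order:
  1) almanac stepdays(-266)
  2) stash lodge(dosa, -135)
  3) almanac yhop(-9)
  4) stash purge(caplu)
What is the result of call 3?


Answer: 1906-07-12

Derivation:
$ almanac stepdays -266
[out] 1915-07-12
$ stash lodge dosa -135
[out] nil
$ almanac yhop -9
[out] 1906-07-12
$ stash purge caplu
[out] ToolError: no such key caplu


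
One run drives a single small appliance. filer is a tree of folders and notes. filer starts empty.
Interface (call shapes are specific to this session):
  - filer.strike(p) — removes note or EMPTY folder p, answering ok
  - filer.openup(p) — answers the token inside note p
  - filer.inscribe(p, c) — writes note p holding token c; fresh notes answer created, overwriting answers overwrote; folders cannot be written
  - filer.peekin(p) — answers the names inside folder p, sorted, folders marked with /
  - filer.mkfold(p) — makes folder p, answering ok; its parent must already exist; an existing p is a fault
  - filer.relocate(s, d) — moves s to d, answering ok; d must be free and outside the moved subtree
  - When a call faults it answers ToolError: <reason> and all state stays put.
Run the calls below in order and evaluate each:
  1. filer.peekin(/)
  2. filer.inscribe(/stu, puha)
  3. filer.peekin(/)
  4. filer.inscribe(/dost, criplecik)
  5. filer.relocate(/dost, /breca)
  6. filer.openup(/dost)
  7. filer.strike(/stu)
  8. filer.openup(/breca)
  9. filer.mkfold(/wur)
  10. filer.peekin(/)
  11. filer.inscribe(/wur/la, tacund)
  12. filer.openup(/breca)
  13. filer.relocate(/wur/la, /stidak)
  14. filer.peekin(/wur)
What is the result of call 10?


Answer: [breca, wur/]

Derivation:
$ filer.peekin p=/
  []
$ filer.inscribe p=/stu c=puha
  created
$ filer.peekin p=/
  [stu]
$ filer.inscribe p=/dost c=criplecik
  created
$ filer.relocate s=/dost d=/breca
  ok
$ filer.openup p=/dost
  ToolError: not found
$ filer.strike p=/stu
  ok
$ filer.openup p=/breca
  criplecik
$ filer.mkfold p=/wur
  ok
$ filer.peekin p=/
  [breca, wur/]
$ filer.inscribe p=/wur/la c=tacund
  created
$ filer.openup p=/breca
  criplecik
$ filer.relocate s=/wur/la d=/stidak
  ok
$ filer.peekin p=/wur
  []


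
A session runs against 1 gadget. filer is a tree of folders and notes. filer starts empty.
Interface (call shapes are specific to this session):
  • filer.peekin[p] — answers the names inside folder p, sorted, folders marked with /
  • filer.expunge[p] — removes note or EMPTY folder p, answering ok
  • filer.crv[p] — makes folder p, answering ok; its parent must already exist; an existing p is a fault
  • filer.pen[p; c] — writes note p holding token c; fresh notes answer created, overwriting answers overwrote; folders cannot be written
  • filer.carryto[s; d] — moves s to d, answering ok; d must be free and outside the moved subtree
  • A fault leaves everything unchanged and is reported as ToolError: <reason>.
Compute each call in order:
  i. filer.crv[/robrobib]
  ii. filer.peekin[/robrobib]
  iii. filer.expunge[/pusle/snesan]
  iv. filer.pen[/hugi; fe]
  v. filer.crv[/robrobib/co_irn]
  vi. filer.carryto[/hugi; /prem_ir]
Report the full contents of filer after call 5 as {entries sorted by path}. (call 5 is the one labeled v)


Step: crv[/robrobib]
Result: ok
Step: peekin[/robrobib]
Result: []
Step: expunge[/pusle/snesan]
Result: ToolError: not found
Step: pen[/hugi; fe]
Result: created
Step: crv[/robrobib/co_irn]
Result: ok
Step: carryto[/hugi; /prem_ir]
Result: ok

Answer: {hugi=fe, robrobib/, robrobib/co_irn/}


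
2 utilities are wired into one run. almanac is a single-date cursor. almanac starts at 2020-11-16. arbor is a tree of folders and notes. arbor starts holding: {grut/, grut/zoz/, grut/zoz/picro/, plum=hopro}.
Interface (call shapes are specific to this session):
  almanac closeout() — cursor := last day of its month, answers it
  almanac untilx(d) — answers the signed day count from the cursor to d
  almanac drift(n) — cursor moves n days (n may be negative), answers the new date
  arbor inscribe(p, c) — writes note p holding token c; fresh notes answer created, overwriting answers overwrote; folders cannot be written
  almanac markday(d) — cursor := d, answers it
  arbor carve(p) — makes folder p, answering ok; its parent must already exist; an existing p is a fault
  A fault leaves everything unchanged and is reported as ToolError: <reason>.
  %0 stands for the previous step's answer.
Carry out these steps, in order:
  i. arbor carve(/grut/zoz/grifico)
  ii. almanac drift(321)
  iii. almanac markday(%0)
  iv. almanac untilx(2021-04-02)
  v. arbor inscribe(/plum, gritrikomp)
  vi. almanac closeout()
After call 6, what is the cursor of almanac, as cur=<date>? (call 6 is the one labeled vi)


Answer: cur=2021-10-31

Derivation:
$ arbor carve /grut/zoz/grifico
  ok
$ almanac drift 321
  2021-10-03
$ almanac markday %0
  2021-10-03
$ almanac untilx 2021-04-02
  -184
$ arbor inscribe /plum gritrikomp
  overwrote
$ almanac closeout
  2021-10-31


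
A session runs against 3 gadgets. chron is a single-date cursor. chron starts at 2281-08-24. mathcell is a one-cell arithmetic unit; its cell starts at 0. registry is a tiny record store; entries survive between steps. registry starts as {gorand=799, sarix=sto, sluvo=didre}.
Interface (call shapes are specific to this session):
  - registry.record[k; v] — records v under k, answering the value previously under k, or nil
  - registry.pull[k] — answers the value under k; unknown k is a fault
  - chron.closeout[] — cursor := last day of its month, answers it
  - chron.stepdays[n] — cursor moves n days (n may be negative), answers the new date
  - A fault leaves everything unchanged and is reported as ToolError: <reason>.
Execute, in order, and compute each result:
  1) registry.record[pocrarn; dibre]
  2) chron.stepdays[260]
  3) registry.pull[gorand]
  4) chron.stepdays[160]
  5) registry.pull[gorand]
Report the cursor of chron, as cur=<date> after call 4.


Do: registry.record[k='pocrarn'; v='dibre']
See: nil
Do: chron.stepdays[n='260']
See: 2282-05-11
Do: registry.pull[k='gorand']
See: 799
Do: chron.stepdays[n='160']
See: 2282-10-18
Do: registry.pull[k='gorand']
See: 799

Answer: cur=2282-10-18


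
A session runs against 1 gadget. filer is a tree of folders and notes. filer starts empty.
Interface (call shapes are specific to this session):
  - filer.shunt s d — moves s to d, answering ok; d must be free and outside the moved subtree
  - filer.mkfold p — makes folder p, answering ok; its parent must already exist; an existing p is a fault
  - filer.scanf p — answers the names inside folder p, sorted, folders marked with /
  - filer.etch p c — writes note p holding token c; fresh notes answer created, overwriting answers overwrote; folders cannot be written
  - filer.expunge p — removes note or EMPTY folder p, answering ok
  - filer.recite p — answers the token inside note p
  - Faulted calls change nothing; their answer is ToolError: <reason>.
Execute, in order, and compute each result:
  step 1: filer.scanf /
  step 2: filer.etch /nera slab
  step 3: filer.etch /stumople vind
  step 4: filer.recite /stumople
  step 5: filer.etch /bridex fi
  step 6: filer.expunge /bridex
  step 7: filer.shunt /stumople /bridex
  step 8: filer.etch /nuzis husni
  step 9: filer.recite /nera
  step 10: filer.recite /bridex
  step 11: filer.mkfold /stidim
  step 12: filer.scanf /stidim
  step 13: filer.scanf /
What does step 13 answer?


Answer: [bridex, nera, nuzis, stidim/]

Derivation:
~$ scanf p→/
:: []
~$ etch p→/nera c→slab
:: created
~$ etch p→/stumople c→vind
:: created
~$ recite p→/stumople
:: vind
~$ etch p→/bridex c→fi
:: created
~$ expunge p→/bridex
:: ok
~$ shunt s→/stumople d→/bridex
:: ok
~$ etch p→/nuzis c→husni
:: created
~$ recite p→/nera
:: slab
~$ recite p→/bridex
:: vind
~$ mkfold p→/stidim
:: ok
~$ scanf p→/stidim
:: []
~$ scanf p→/
:: [bridex, nera, nuzis, stidim/]


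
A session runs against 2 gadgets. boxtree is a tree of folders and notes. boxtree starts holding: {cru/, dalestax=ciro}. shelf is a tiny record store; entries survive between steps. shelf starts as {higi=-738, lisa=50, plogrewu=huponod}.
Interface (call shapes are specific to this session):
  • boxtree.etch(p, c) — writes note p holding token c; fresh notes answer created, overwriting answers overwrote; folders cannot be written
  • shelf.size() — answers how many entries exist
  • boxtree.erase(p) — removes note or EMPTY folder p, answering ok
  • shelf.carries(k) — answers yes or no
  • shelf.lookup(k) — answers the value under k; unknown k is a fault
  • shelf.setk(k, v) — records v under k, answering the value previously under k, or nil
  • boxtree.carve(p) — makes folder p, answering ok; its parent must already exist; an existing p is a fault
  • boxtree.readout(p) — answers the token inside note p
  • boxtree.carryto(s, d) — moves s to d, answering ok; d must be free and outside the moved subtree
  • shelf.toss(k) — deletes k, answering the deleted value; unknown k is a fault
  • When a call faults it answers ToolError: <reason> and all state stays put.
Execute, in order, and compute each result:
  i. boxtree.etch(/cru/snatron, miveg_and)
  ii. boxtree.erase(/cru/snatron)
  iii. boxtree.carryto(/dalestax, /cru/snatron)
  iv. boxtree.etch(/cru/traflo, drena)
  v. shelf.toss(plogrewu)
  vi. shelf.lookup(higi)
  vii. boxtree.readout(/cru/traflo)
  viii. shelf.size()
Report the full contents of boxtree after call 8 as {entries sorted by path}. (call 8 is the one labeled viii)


// 1. boxtree.etch(p: /cru/snatron, c: miveg_and) => created
// 2. boxtree.erase(p: /cru/snatron) => ok
// 3. boxtree.carryto(s: /dalestax, d: /cru/snatron) => ok
// 4. boxtree.etch(p: /cru/traflo, c: drena) => created
// 5. shelf.toss(k: plogrewu) => huponod
// 6. shelf.lookup(k: higi) => -738
// 7. boxtree.readout(p: /cru/traflo) => drena
// 8. shelf.size() => 2

Answer: {cru/, cru/snatron=ciro, cru/traflo=drena}


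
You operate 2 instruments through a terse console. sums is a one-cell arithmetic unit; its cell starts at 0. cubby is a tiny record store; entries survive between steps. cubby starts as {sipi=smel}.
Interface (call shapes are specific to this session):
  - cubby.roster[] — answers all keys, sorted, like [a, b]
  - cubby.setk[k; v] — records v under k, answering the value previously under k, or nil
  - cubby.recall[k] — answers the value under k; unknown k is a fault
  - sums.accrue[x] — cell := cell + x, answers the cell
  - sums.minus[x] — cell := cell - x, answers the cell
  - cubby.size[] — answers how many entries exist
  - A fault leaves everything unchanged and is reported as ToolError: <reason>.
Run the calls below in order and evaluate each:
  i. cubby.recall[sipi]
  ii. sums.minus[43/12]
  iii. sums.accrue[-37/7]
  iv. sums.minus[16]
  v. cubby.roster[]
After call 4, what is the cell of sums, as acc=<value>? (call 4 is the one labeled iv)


Step: recall[k=sipi]
Result: smel
Step: minus[x=43/12]
Result: -43/12
Step: accrue[x=-37/7]
Result: -745/84
Step: minus[x=16]
Result: -2089/84
Step: roster[]
Result: [sipi]

Answer: acc=-2089/84


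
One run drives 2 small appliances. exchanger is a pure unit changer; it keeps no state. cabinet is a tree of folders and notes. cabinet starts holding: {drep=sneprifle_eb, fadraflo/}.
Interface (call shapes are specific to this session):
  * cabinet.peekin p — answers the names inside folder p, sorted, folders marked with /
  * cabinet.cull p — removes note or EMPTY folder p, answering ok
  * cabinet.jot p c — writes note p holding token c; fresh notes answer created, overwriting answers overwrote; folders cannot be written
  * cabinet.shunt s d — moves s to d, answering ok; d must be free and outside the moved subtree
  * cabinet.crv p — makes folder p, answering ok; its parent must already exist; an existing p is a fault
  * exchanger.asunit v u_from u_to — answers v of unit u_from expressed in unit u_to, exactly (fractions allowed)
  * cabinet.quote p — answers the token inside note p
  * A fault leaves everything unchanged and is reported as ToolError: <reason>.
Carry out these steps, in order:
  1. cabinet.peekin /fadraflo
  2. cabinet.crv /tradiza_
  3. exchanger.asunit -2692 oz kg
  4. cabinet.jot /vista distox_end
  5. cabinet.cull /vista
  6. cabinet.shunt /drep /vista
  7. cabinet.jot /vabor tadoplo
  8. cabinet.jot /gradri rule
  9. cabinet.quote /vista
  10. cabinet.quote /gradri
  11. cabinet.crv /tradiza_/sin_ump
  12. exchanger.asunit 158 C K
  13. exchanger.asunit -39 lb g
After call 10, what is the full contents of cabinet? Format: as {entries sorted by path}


Answer: {fadraflo/, gradri=rule, tradiza_/, vabor=tadoplo, vista=sneprifle_eb}

Derivation:
% cabinet.peekin p→/fadraflo
  []
% cabinet.crv p→/tradiza_
  ok
% exchanger.asunit v→-2692 u_from→oz u_to→kg
  -30526766501/400000000
% cabinet.jot p→/vista c→distox_end
  created
% cabinet.cull p→/vista
  ok
% cabinet.shunt s→/drep d→/vista
  ok
% cabinet.jot p→/vabor c→tadoplo
  created
% cabinet.jot p→/gradri c→rule
  created
% cabinet.quote p→/vista
  sneprifle_eb
% cabinet.quote p→/gradri
  rule
% cabinet.crv p→/tradiza_/sin_ump
  ok
% exchanger.asunit v→158 u_from→C u_to→K
  8623/20
% exchanger.asunit v→-39 u_from→lb u_to→g
  -1769010243/100000


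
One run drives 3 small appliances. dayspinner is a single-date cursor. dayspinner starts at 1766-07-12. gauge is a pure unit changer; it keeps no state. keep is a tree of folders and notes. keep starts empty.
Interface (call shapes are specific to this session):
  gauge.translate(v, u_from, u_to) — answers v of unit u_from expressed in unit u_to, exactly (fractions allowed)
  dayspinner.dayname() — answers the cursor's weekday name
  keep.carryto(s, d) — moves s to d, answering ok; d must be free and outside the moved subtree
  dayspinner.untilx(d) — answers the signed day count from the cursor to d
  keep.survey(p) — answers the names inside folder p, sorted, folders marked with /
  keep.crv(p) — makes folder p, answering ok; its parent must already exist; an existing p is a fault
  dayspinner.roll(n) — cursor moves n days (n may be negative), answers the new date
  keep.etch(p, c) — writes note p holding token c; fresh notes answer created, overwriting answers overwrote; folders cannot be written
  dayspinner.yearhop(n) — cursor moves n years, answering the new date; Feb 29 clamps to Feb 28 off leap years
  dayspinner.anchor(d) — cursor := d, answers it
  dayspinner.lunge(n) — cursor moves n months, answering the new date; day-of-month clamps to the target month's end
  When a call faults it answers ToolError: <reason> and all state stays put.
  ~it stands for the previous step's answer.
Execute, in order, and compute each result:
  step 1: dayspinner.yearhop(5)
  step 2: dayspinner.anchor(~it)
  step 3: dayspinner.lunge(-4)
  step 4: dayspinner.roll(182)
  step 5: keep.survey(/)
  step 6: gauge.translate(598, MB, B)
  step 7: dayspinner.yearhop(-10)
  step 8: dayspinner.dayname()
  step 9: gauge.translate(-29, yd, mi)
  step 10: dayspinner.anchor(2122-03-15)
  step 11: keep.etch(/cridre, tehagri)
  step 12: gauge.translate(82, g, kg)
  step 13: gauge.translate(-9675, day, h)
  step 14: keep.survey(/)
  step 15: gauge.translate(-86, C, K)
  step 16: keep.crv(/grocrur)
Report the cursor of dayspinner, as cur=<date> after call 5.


Answer: cur=1771-09-10

Derivation:
[in] yearhop n→5
:: 1771-07-12
[in] anchor d→~it
:: 1771-07-12
[in] lunge n→-4
:: 1771-03-12
[in] roll n→182
:: 1771-09-10
[in] survey p→/
:: []
[in] translate v→598 u_from→MB u_to→B
:: 598000000
[in] yearhop n→-10
:: 1761-09-10
[in] dayname
:: Thursday
[in] translate v→-29 u_from→yd u_to→mi
:: -29/1760
[in] anchor d→2122-03-15
:: 2122-03-15
[in] etch p→/cridre c→tehagri
:: created
[in] translate v→82 u_from→g u_to→kg
:: 41/500
[in] translate v→-9675 u_from→day u_to→h
:: -232200
[in] survey p→/
:: [cridre]
[in] translate v→-86 u_from→C u_to→K
:: 3743/20
[in] crv p→/grocrur
:: ok


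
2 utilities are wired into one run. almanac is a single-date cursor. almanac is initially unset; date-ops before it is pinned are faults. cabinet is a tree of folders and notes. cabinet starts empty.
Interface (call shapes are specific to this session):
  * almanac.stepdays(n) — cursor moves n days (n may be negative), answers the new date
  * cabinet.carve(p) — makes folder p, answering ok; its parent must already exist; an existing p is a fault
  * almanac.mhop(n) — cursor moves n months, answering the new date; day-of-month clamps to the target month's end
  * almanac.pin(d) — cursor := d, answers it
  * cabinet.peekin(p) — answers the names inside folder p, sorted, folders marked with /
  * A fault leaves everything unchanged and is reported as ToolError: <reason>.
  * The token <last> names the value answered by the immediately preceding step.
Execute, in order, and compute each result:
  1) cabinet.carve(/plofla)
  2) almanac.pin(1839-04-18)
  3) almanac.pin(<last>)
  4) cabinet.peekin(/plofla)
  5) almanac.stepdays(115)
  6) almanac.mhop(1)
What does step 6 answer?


;; cabinet.carve(p→/plofla) -> ok
;; almanac.pin(d→1839-04-18) -> 1839-04-18
;; almanac.pin(d→<last>) -> 1839-04-18
;; cabinet.peekin(p→/plofla) -> []
;; almanac.stepdays(n→115) -> 1839-08-11
;; almanac.mhop(n→1) -> 1839-09-11

Answer: 1839-09-11


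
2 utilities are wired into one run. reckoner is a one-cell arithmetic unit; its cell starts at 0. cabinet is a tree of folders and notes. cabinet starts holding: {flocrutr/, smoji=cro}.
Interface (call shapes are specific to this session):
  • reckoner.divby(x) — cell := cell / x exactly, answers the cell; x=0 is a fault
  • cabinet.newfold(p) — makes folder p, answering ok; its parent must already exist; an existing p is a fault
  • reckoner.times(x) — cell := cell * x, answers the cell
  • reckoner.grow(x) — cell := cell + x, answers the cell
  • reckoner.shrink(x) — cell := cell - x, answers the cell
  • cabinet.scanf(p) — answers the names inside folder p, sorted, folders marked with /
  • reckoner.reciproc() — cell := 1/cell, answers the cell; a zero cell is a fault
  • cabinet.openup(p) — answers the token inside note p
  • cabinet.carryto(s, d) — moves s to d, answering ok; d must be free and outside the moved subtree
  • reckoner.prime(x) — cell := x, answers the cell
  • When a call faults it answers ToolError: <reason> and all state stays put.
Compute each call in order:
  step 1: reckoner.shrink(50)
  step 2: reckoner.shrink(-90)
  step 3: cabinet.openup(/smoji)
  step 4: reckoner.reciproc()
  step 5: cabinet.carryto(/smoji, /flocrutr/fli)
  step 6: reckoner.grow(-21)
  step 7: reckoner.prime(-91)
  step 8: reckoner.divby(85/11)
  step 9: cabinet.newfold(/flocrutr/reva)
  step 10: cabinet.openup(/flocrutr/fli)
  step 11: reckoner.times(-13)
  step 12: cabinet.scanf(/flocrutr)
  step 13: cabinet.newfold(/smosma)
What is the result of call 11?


-> shrink(x='50')
<- -50
-> shrink(x='-90')
<- 40
-> openup(p='/smoji')
<- cro
-> reciproc()
<- 1/40
-> carryto(s='/smoji', d='/flocrutr/fli')
<- ok
-> grow(x='-21')
<- -839/40
-> prime(x='-91')
<- -91
-> divby(x='85/11')
<- -1001/85
-> newfold(p='/flocrutr/reva')
<- ok
-> openup(p='/flocrutr/fli')
<- cro
-> times(x='-13')
<- 13013/85
-> scanf(p='/flocrutr')
<- [fli, reva/]
-> newfold(p='/smosma')
<- ok

Answer: 13013/85


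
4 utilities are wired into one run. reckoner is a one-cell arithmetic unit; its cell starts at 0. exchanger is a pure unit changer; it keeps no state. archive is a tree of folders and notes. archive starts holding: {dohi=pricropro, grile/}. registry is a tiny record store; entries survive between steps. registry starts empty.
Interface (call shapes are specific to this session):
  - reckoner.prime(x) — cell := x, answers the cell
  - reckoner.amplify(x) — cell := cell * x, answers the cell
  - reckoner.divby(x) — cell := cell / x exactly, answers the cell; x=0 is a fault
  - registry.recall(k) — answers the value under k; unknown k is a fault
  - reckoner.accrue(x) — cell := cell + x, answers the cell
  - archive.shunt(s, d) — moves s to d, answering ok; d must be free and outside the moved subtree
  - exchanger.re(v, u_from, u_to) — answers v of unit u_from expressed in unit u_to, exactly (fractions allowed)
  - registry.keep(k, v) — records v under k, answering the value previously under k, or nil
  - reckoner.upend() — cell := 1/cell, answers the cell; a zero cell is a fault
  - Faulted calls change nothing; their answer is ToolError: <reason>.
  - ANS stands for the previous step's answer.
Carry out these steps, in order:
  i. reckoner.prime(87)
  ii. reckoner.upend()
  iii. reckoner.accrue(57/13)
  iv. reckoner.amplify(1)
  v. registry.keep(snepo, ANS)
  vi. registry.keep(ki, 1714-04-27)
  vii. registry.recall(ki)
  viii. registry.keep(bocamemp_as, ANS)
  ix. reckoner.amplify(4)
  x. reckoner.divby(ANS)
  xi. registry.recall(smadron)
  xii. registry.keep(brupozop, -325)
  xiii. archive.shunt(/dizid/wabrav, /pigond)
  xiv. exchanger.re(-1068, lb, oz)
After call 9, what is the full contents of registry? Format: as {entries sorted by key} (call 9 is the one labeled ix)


Now I run reckoner.prime with x→87: 87.
I invoke reckoner.upend(), — result: 1/87.
Now I run reckoner.accrue with x→57/13: 4972/1131.
I try reckoner.amplify with x→1, and observe 4972/1131.
Using registry.keep with k→snepo, v→ANS, — result: nil.
Now I run registry.keep with k→ki, v→1714-04-27, and get nil.
Then registry.recall with k→ki, giving 1714-04-27.
Now I run registry.keep with k→bocamemp_as, v→ANS, giving nil.
I invoke reckoner.amplify with x→4, and observe 19888/1131.
Calling reckoner.divby with x→ANS, yielding 1.
Invoking registry.recall with k→smadron, which returns ToolError: no such key smadron.
I run registry.keep with k→brupozop, v→-325, yielding nil.
Next I call archive.shunt with s→/dizid/wabrav, d→/pigond, — result: ToolError: not found.
Then exchanger.re with v→-1068, u_from→lb, u_to→oz, giving -17088.

Answer: {bocamemp_as=1714-04-27, ki=1714-04-27, snepo=4972/1131}
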